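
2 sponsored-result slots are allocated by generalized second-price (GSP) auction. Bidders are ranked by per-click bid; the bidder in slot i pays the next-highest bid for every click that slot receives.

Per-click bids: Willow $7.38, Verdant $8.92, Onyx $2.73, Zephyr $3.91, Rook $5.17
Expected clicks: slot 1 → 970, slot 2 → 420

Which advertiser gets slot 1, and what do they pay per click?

Verdant; $7.38 per click

Sorting advertisers: $8.92 (Verdant) > $7.38 (Willow) > $5.17 (Rook) > …
Slot 1 goes to the first-ranked bidder, Verdant, who pays the next bid down: $7.38/click.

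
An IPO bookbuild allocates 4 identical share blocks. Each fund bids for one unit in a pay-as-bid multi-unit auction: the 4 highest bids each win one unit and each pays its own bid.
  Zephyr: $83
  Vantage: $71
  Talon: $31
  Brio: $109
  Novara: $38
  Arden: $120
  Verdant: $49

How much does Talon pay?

Talon pays $0

Bids ranked high→low: 120 (Arden), 109 (Brio), 83 (Zephyr), 71 (Vantage), 49 (Verdant), 38 (Novara), …
The 4 highest are Arden, Brio, Zephyr, Vantage.
Talon does not win → $0.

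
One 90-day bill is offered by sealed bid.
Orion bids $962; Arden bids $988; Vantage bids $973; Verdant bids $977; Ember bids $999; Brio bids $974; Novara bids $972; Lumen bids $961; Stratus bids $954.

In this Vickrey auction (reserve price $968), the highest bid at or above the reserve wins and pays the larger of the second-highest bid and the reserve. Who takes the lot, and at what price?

Ember pays $988

Bids in order: 999 (Ember) > 988 (Arden) > 977 (Verdant) > 974 (Brio) > 973 (Vantage) > 972 (Novara) > …
Highest eligible bid: Ember at $999.
Second-highest bid $988 exceeds the reserve $968 → payment $988.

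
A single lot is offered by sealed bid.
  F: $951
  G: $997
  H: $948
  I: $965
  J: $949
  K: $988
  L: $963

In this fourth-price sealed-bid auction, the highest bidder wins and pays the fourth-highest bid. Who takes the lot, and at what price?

Rule: the highest bidder wins and pays the fourth-highest bid.
Sorting bids: 997 (G) > 988 (K) > 965 (I) > 963 (L) > 951 (F) > 949 (J) > …
G is highest; pays the fourth-highest bid, $963.

G pays $963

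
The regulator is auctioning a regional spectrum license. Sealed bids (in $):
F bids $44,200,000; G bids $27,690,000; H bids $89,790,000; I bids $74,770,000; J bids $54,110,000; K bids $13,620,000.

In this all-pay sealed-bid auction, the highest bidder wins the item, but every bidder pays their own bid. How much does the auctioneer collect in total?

Total revenue: $304,180,000

Rule: the highest bidder wins the item, but every bidder pays their own bid.
Sorting bids: 89,790,000 (H) > 74,770,000 (I) > 54,110,000 (J) > 44,200,000 (F) > 27,690,000 (G) > 13,620,000 (K)
Every bidder forfeits their bid regardless of winning.
Revenue = 44,200,000 + 27,690,000 + 89,790,000 + 74,770,000 + 54,110,000 + 13,620,000 = $304,180,000.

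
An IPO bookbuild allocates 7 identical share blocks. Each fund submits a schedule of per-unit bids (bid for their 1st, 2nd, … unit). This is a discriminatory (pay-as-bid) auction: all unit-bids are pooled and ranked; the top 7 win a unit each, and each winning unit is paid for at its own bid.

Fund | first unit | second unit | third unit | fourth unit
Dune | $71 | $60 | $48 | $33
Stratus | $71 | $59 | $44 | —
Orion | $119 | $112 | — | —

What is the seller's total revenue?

Total revenue: $540

All unit-bids, highest first — top 7: 119 (Orion-1), 112 (Orion-2), 71 (Dune-1), 71 (Stratus-1), 60 (Dune-2), 59 (Stratus-2), 48 (Dune-3)
Next rejected bid: $44 (not a price — pay-as-bid).
Each winning unit pays its own bid.
Revenue = 119 + 112 + 71 + 71 + 60 + 59 + 48 = $540.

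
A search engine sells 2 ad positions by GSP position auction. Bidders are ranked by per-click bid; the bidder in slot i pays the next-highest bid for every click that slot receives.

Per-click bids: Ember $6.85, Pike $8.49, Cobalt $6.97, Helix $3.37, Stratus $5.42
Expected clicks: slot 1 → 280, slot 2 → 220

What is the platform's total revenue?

Total revenue: $3458.60

Per-click bids in order: $8.49 (Pike) > $6.97 (Cobalt) > $6.85 (Ember) > …
Slot 1: Pike pays $6.97 × 280 = $1951.60
Slot 2: Cobalt pays $6.85 × 220 = $1507.00
Total = $3458.60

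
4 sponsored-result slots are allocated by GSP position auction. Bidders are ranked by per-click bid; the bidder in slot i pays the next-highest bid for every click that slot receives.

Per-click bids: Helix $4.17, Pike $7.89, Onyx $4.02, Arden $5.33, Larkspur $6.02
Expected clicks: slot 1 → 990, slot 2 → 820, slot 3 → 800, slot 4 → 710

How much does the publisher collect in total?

Total revenue: $16520.60

Per-click bids in order: $7.89 (Pike) > $6.02 (Larkspur) > $5.33 (Arden) > $4.17 (Helix) > $4.02 (Onyx)
Slot 1: Pike pays $6.02 × 990 = $5959.80
Slot 2: Larkspur pays $5.33 × 820 = $4370.60
Slot 3: Arden pays $4.17 × 800 = $3336.00
Slot 4: Helix pays $4.02 × 710 = $2854.20
Total = $16520.60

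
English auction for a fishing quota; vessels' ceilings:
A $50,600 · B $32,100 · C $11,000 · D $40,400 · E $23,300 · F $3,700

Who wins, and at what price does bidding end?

Open ascending-bid auction: the price rises until one bidder remains; the winner pays the price at which the last rival dropped out.
Limits ranked: 50,600 (A) > 40,400 (D) > 32,100 (B) > 23,300 (E) > 11,000 (C) > 3,700 (F)
Bidding ends when D exits at $40,400; A takes it.

A wins at $40,400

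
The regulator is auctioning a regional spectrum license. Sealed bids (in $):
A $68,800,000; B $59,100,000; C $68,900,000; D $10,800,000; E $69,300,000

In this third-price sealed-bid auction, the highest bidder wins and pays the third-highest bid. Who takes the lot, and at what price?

Rule: the highest bidder wins and pays the third-highest bid.
Sorting bids: 69,300,000 (E) > 68,900,000 (C) > 68,800,000 (A) > 59,100,000 (B) > 10,800,000 (D)
E is highest; pays the third-highest bid, $68,800,000.

E pays $68,800,000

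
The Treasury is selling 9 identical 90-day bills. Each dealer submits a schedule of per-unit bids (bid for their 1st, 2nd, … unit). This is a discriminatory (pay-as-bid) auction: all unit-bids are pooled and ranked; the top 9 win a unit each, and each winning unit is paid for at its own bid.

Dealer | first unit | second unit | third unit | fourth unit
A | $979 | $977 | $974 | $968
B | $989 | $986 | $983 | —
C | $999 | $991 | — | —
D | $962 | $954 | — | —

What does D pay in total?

D pays $0

All unit-bids, highest first — top 9: 999 (C-1), 991 (C-2), 989 (B-1), 986 (B-2), 983 (B-3), 979 (A-1), 977 (A-2), 974 (A-3), 968 (A-4)
Next rejected bid: $962 (not a price — pay-as-bid).
D wins no units.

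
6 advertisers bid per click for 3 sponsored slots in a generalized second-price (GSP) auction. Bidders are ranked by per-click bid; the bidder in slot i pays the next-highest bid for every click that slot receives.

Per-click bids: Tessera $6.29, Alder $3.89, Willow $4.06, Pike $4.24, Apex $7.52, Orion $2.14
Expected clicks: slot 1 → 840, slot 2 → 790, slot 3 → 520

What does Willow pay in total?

Per-click bids in order: $7.52 (Apex) > $6.29 (Tessera) > $4.24 (Pike) > $4.06 (Willow) > …
Willow ranks below slot 3 → no slot, pays nothing.

Willow pays $0.00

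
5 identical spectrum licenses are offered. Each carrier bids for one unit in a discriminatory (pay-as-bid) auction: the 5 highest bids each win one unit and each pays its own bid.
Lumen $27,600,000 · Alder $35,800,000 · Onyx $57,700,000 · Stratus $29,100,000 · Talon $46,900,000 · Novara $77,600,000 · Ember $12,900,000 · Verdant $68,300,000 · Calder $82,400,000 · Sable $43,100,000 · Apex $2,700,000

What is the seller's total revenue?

Bids ranked high→low: 82,400,000 (Calder), 77,600,000 (Novara), 68,300,000 (Verdant), 57,700,000 (Onyx), 46,900,000 (Talon), 43,100,000 (Sable), 35,800,000 (Alder), …
The 5 highest are Calder, Novara, Verdant, Onyx, Talon.
Total revenue = 82,400,000 + 77,600,000 + 68,300,000 + 57,700,000 + 46,900,000 = $332,900,000.

Total revenue: $332,900,000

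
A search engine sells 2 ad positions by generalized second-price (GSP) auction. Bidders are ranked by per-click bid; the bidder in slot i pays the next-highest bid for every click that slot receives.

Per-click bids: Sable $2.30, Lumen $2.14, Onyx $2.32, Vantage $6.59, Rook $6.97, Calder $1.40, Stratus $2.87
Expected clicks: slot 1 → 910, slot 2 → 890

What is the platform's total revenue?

Total revenue: $8551.20

Sorting advertisers: $6.97 (Rook) > $6.59 (Vantage) > $2.87 (Stratus) > …
Slot 1: Rook pays $6.59 × 910 = $5996.90
Slot 2: Vantage pays $2.87 × 890 = $2554.30
Total = $8551.20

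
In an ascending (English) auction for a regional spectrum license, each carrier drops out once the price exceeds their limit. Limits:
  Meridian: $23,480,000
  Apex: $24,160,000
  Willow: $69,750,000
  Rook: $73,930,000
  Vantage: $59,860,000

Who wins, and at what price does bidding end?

Rook wins at $69,750,000

Limits in order: 73,930,000 (Rook) > 69,750,000 (Willow) > 59,860,000 (Vantage) > 24,160,000 (Apex) > 23,480,000 (Meridian)
Once the price passes $69,750,000, only Rook is left; the hammer falls at Willow's limit of $69,750,000.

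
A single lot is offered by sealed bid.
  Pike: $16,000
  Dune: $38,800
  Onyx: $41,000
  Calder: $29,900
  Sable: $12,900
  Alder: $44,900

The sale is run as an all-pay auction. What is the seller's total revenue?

Bids in order: 44,900 (Alder) > 41,000 (Onyx) > 38,800 (Dune) > 29,900 (Calder) > 16,000 (Pike) > 12,900 (Sable)
Alder wins with the top bid; all bids are sunk regardless.
Every bidder forfeits their bid regardless of winning.
Revenue = 16,000 + 38,800 + 41,000 + 29,900 + 12,900 + 44,900 = $183,500.

Total revenue: $183,500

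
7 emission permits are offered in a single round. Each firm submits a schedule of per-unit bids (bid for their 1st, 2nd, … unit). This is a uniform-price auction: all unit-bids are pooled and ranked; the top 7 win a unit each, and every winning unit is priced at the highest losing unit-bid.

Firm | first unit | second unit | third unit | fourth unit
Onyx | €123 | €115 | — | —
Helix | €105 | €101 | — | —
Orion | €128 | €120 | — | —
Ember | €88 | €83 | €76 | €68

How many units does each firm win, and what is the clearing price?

Pooled unit-bids ranked (top 7): 128 (Orion-1), 123 (Onyx-1), 120 (Orion-2), 115 (Onyx-2), 105 (Helix-1), 101 (Helix-2), 88 (Ember-1)
First bid not allocated: €83.
Allocation: Ember 1, Helix 2, Onyx 2, Orion 2.

Ember 1, Helix 2, Onyx 2, Orion 2; clearing price €83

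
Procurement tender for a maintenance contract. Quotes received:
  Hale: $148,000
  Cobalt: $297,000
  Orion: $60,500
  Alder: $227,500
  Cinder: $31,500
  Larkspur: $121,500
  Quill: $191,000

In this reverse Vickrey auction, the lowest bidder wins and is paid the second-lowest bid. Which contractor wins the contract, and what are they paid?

Rule: the lowest bidder wins and is paid the second-lowest bid.
Sorting bids: 31,500 (Cinder) < 60,500 (Orion) < 121,500 (Larkspur) < 148,000 (Hale) < 191,000 (Quill) < 227,500 (Alder) < …
Cinder wins with the lowest bid; price is set by the runner-up at $60,500.

Cinder is paid $60,500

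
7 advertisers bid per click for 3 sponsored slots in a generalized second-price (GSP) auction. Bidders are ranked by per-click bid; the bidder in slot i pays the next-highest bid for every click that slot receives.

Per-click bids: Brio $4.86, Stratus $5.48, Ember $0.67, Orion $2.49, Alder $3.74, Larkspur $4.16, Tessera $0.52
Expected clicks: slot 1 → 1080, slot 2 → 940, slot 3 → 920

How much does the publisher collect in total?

Total revenue: $12600.00

Sorting advertisers: $5.48 (Stratus) > $4.86 (Brio) > $4.16 (Larkspur) > $3.74 (Alder) > …
Slot 1: Stratus pays $4.86 × 1080 = $5248.80
Slot 2: Brio pays $4.16 × 940 = $3910.40
Slot 3: Larkspur pays $3.74 × 920 = $3440.80
Total = $12600.00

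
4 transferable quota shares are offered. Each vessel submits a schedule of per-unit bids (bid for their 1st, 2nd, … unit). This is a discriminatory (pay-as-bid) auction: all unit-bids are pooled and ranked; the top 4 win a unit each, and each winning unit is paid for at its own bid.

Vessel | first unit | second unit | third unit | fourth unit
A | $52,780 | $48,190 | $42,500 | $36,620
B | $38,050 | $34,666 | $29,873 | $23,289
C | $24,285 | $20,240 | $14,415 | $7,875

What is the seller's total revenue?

Total revenue: $181,520

Pooled unit-bids ranked (top 4): 52,780 (A-1), 48,190 (A-2), 42,500 (A-3), 38,050 (B-1)
Next rejected bid: $36,620 (not a price — pay-as-bid).
Each winning unit pays its own bid.
Revenue = 52,780 + 48,190 + 42,500 + 38,050 = $181,520.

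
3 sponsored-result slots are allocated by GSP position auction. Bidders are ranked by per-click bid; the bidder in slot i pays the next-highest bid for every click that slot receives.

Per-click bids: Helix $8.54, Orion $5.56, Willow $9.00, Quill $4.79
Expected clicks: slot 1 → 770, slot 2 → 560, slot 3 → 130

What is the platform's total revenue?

Total revenue: $10312.10

Ranked by bid: $9.00 (Willow) > $8.54 (Helix) > $5.56 (Orion) > $4.79 (Quill)
Slot 1: Willow pays $8.54 × 770 = $6575.80
Slot 2: Helix pays $5.56 × 560 = $3113.60
Slot 3: Orion pays $4.79 × 130 = $622.70
Total = $10312.10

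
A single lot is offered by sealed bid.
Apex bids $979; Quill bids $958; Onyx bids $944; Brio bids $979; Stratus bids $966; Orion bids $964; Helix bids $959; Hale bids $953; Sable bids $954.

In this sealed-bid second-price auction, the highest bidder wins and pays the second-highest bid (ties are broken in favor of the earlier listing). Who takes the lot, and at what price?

Bids ranked: 979 (Apex) > 979 (Brio) > 966 (Stratus) > 964 (Orion) > 959 (Helix) > 958 (Quill) > …
Apex and Brio tie at $979; tie-break gives it to Apex.
Second-price: Apex pays Brio's bid of $979.

Apex pays $979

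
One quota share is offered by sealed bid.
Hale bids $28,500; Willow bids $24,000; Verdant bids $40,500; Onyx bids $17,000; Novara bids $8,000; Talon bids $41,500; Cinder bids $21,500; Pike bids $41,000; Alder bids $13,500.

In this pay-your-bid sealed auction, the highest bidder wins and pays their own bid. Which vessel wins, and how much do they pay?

Talon pays $41,500

Bids ranked: 41,500 (Talon) > 41,000 (Pike) > 40,500 (Verdant) > 28,500 (Hale) > 24,000 (Willow) > 21,500 (Cinder) > …
First-price: Talon pays what they bid, $41,500.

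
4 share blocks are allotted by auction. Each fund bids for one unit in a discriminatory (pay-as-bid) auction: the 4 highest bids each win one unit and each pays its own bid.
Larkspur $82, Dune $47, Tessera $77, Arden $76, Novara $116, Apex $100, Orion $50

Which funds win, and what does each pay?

Novara $116, Apex $100, Larkspur $82, Tessera $77

Bids ranked high→low: 116 (Novara), 100 (Apex), 82 (Larkspur), 77 (Tessera), 76 (Arden), 50 (Orion), …
Top 4: Novara, Apex, Larkspur, Tessera.
Each winner pays its own bid: Novara $116, Apex $100, Larkspur $82, Tessera $77.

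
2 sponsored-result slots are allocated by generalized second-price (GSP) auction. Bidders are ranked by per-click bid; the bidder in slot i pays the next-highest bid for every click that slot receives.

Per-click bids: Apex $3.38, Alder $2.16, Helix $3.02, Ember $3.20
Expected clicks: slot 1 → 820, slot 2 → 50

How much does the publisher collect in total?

Sorting advertisers: $3.38 (Apex) > $3.20 (Ember) > $3.02 (Helix) > …
Slot 1: Apex pays $3.20 × 820 = $2624.00
Slot 2: Ember pays $3.02 × 50 = $151.00
Total = $2775.00

Total revenue: $2775.00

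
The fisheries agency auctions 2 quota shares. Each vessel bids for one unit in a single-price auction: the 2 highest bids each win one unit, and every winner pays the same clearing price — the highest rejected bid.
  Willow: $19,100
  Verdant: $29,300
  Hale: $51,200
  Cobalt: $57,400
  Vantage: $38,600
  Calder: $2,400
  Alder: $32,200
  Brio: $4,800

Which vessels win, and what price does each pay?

Cobalt, Hale; each pays $38,600

Bids ranked high→low: 57,400 (Cobalt), 51,200 (Hale), 38,600 (Vantage), 32,200 (Alder), …
Top 2: Cobalt, Hale.
First losing bid is Vantage's $38,600, which sets the uniform price.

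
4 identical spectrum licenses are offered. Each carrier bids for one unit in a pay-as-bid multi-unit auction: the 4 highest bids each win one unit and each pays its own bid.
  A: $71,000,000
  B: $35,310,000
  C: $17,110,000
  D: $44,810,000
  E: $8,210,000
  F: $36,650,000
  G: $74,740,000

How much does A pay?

A pays $71,000,000

Bids ranked high→low: 74,740,000 (G), 71,000,000 (A), 44,810,000 (D), 36,650,000 (F), 35,310,000 (B), 17,110,000 (C), …
The 4 highest are G, A, D, F.
A wins → own bid $71,000,000.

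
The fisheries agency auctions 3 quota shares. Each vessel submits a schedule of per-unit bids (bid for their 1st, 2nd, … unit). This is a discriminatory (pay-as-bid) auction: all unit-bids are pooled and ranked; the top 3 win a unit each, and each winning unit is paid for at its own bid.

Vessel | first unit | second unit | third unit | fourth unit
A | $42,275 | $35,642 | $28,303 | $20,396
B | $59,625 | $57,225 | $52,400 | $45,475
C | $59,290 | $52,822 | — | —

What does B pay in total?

Pooled unit-bids ranked (top 3): 59,625 (B-1), 59,290 (C-1), 57,225 (B-2)
Next rejected bid: $52,822 (not a price — pay-as-bid).
B's winning unit-bids: 59,625 + 57,225 = $116,850.

B pays $116,850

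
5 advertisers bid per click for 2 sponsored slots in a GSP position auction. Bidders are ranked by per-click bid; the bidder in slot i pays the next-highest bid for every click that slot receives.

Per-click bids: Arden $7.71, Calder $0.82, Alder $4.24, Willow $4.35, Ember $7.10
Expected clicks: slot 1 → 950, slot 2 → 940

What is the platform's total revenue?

Per-click bids in order: $7.71 (Arden) > $7.10 (Ember) > $4.35 (Willow) > …
Slot 1: Arden pays $7.10 × 950 = $6745.00
Slot 2: Ember pays $4.35 × 940 = $4089.00
Total = $10834.00

Total revenue: $10834.00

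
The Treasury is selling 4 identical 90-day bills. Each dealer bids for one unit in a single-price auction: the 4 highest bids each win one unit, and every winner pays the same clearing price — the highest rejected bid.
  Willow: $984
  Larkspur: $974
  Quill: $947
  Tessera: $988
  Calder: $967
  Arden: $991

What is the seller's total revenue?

Total revenue: $3,868

Bids ranked high→low: 991 (Arden), 988 (Tessera), 984 (Willow), 974 (Larkspur), 967 (Calder), 947 (Quill)
Winners (4 units): Arden, Tessera, Willow, Larkspur.
Clearing price = highest rejected bid = $967.
Total revenue = 4 × $967 = $3,868.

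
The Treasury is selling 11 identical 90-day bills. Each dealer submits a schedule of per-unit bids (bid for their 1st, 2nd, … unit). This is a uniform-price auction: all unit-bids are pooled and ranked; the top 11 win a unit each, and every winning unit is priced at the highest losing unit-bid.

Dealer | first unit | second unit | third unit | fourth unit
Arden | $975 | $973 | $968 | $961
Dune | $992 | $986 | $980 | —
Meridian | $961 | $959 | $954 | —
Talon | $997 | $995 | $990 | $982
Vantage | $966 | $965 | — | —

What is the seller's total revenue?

Pooled unit-bids ranked (top 11): 997 (Talon-1), 995 (Talon-2), 992 (Dune-1), 990 (Talon-3), 986 (Dune-2), 982 (Talon-4), 980 (Dune-3), 975 (Arden-1), 973 (Arden-2), 968 (Arden-3), 966 (Vantage-1)
First bid not allocated: $965.
Allocation: Arden 3, Dune 3, Talon 4, Vantage 1. Every unit priced at $965.
Revenue = 11 × 965 = $10,615.

Total revenue: $10,615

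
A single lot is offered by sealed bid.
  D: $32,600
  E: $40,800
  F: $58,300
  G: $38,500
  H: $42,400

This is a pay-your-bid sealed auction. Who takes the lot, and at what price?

Rule: the highest bidder wins and pays their own bid.
Sorting bids: 58,300 (F) > 42,400 (H) > 40,800 (E) > 38,500 (G) > 32,600 (D)
F has the highest bid and pays exactly that: $58,300.

F pays $58,300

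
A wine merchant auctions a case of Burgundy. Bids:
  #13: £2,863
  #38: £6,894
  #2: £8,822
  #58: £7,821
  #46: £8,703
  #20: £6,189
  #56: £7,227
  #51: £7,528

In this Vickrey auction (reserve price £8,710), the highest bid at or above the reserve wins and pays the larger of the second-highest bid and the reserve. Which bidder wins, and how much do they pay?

Sorting bids: 8,822 (#2) > 8,703 (#46) > 7,821 (#58) > 7,528 (#51) > 7,227 (#56) > 6,894 (#38) > …
Highest eligible bid: #2 at £8,822.
Second-highest bid £8,703 is below the reserve £8,710, so the reserve binds → payment £8,710.

#2 pays £8,710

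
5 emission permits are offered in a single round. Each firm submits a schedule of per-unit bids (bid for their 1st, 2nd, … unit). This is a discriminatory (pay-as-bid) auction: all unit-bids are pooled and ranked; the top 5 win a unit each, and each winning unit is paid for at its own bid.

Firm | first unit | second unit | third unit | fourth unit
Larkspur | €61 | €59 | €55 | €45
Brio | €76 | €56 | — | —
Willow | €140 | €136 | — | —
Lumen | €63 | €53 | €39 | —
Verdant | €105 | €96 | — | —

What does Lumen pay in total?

Pooled unit-bids ranked (top 5): 140 (Willow-1), 136 (Willow-2), 105 (Verdant-1), 96 (Verdant-2), 76 (Brio-1)
Next rejected bid: €63 (not a price — pay-as-bid).
Lumen wins no units.

Lumen pays €0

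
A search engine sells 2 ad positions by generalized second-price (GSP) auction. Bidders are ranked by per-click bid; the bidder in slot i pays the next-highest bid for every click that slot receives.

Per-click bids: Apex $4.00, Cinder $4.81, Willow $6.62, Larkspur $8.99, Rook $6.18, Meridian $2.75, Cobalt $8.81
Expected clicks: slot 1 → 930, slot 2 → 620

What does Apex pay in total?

Ranked by bid: $8.99 (Larkspur) > $8.81 (Cobalt) > $6.62 (Willow) > …
Apex ranks below slot 2 → no slot, pays nothing.

Apex pays $0.00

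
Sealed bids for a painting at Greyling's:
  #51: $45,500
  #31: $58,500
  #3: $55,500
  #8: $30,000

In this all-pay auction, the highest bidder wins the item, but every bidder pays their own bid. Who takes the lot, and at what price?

Bids in order: 58,500 (#31) > 55,500 (#3) > 45,500 (#51) > 30,000 (#8)
#31 is highest and takes the item; every bidder forfeits their bid.

#31 pays $58,500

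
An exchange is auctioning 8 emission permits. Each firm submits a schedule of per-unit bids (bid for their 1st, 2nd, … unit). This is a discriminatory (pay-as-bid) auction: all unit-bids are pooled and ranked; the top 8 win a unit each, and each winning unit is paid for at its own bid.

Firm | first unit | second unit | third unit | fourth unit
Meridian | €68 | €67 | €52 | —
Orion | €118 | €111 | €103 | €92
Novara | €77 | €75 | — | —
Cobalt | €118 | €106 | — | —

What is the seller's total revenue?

Pooled unit-bids ranked (top 8): 118 (Orion-1), 118 (Cobalt-1), 111 (Orion-2), 106 (Cobalt-2), 103 (Orion-3), 92 (Orion-4), 77 (Novara-1), 75 (Novara-2)
Next rejected bid: €68 (not a price — pay-as-bid).
Each winning unit pays its own bid.
Revenue = 118 + 118 + 111 + 106 + 103 + 92 + 77 + 75 = €800.

Total revenue: €800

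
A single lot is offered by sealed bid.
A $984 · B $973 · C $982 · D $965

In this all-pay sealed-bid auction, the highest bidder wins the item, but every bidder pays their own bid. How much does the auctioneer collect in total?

Total revenue: $3,904

Bids in order: 984 (A) > 982 (C) > 973 (B) > 965 (D)
Every bidder forfeits their bid regardless of winning.
Revenue = 984 + 973 + 982 + 965 = $3,904.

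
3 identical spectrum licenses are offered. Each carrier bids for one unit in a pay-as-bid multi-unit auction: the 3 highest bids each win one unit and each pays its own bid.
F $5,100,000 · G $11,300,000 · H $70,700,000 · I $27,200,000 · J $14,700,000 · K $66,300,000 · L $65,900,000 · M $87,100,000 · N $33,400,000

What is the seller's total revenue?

Ordering the bids: 87,100,000 (M), 70,700,000 (H), 66,300,000 (K), 65,900,000 (L), 33,400,000 (N), …
Winners (3 units): M, H, K.
Total revenue = 87,100,000 + 70,700,000 + 66,300,000 = $224,100,000.

Total revenue: $224,100,000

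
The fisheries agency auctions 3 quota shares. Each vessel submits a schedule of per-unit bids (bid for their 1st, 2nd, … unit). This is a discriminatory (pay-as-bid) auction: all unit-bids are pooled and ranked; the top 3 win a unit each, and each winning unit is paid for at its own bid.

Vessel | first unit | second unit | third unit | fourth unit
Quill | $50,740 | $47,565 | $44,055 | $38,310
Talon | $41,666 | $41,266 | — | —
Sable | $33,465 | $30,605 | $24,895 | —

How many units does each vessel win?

Quill 3

All unit-bids, highest first — top 3: 50,740 (Quill-1), 47,565 (Quill-2), 44,055 (Quill-3)
Next rejected bid: $41,666 (not a price — pay-as-bid).
Allocation: Quill 3.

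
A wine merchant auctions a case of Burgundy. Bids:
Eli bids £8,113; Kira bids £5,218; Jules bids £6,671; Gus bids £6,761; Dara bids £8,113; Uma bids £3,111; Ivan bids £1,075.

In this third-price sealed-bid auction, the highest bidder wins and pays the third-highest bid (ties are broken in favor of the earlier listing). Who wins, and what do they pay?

Eli pays £6,761

Rule: the highest bidder wins and pays the third-highest bid.
Bids ranked: 8,113 (Eli) > 8,113 (Dara) > 6,761 (Gus) > 6,671 (Jules) > 5,218 (Kira) > 3,111 (Uma) > …
Tie at £8,113 → Eli wins by tie-break.
Eli wins; payment is bid #3 in the ranking = £6,761.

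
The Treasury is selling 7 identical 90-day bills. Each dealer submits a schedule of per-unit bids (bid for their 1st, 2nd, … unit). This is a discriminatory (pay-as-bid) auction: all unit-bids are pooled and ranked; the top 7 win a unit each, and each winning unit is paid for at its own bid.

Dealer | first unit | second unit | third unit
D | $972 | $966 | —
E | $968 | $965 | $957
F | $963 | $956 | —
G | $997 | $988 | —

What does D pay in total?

D pays $1,938

Pooled unit-bids ranked (top 7): 997 (G-1), 988 (G-2), 972 (D-1), 968 (E-1), 966 (D-2), 965 (E-2), 963 (F-1)
Next rejected bid: $957 (not a price — pay-as-bid).
D's winning unit-bids: 972 + 966 = $1,938.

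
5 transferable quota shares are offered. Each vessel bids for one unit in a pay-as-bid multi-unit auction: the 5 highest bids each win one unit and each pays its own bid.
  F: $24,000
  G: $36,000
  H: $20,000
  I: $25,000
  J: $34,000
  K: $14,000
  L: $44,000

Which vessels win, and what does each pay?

L $44,000, G $36,000, J $34,000, I $25,000, F $24,000

Ordering the bids: 44,000 (L), 36,000 (G), 34,000 (J), 25,000 (I), 24,000 (F), 20,000 (H), 14,000 (K)
Top 5: L, G, J, I, F.
Each winner pays its own bid: L $44,000, G $36,000, J $34,000, I $25,000, F $24,000.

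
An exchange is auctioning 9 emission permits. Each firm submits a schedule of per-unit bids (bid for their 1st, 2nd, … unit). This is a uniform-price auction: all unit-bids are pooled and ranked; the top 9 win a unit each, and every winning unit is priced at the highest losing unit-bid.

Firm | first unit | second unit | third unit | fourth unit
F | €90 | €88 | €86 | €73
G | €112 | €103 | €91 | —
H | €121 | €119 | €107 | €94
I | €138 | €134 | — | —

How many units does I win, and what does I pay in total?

I: 2 units, pays €180

Pooled unit-bids ranked (top 9): 138 (I-1), 134 (I-2), 121 (H-1), 119 (H-2), 112 (G-1), 107 (H-3), 103 (G-2), 94 (H-4), 91 (G-3)
The (k+1)-th unit-bid is €90.
I wins 2 unit(s) at €90 each.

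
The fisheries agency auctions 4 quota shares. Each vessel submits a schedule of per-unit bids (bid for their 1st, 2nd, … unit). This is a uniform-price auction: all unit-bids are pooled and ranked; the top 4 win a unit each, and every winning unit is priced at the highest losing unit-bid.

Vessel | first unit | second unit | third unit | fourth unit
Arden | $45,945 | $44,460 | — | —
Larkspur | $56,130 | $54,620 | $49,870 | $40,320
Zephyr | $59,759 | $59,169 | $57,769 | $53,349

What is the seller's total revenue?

Total revenue: $218,480

Pooled unit-bids ranked (top 4): 59,759 (Zephyr-1), 59,169 (Zephyr-2), 57,769 (Zephyr-3), 56,130 (Larkspur-1)
Highest rejected unit-bid = $54,620.
Allocation: Larkspur 1, Zephyr 3. Every unit priced at $54,620.
Revenue = 4 × 54,620 = $218,480.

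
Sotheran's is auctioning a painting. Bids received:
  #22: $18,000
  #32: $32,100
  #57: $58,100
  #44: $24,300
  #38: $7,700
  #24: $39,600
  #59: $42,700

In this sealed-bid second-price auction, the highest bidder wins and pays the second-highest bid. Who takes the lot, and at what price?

Bids ranked: 58,100 (#57) > 42,700 (#59) > 39,600 (#24) > 32,100 (#32) > 24,300 (#44) > 18,000 (#22) > …
Second-price: #57 pays #59's bid of $42,700.

#57 pays $42,700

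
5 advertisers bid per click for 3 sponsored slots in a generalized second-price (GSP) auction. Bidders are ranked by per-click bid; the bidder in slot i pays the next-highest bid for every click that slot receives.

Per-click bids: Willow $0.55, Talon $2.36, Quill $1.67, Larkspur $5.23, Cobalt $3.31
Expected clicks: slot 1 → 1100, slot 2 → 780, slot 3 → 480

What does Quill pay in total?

Quill pays $0.00

Ranked by bid: $5.23 (Larkspur) > $3.31 (Cobalt) > $2.36 (Talon) > $1.67 (Quill) > …
Quill ranks below slot 3 → no slot, pays nothing.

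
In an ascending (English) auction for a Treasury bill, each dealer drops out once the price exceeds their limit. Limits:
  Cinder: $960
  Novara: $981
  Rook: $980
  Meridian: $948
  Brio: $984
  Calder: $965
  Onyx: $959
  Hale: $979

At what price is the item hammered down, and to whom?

Brio wins at $981

Sorting limits: 984 (Brio) > 981 (Novara) > 980 (Rook) > 979 (Hale) > 965 (Calder) > 960 (Cinder) > …
Bidding ends when Novara exits at $981; Brio takes it.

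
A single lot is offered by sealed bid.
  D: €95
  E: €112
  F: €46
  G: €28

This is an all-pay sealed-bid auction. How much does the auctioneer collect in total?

Sorting bids: 112 (E) > 95 (D) > 46 (F) > 28 (G)
E wins with the top bid; all bids are sunk regardless.
Every bidder forfeits their bid regardless of winning.
Revenue = 95 + 112 + 46 + 28 = €281.

Total revenue: €281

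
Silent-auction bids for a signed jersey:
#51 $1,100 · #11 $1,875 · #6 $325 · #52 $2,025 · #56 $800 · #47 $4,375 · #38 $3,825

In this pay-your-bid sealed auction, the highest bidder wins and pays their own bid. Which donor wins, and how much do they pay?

#47 pays $4,375

Rule: the highest bidder wins and pays their own bid.
Sorting bids: 4,375 (#47) > 3,825 (#38) > 2,025 (#52) > 1,875 (#11) > 1,100 (#51) > 800 (#56) > …
#47 has the highest bid and pays exactly that: $4,375.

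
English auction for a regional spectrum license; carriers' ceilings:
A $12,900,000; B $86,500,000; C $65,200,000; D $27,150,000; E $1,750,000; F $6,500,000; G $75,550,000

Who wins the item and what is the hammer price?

Limits ranked: 86,500,000 (B) > 75,550,000 (G) > 65,200,000 (C) > 27,150,000 (D) > 12,900,000 (A) > 6,500,000 (F) > …
Once the price passes $75,550,000, only B is left; the hammer falls at G's limit of $75,550,000.

B wins at $75,550,000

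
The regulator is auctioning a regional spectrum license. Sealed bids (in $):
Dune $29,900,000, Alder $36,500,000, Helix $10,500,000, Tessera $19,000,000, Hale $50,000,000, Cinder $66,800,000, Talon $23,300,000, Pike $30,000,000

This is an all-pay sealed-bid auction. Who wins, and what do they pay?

All-pay sealed-bid auction: the highest bidder wins the item, but every bidder pays their own bid.
Bids ranked: 66,800,000 (Cinder) > 50,000,000 (Hale) > 36,500,000 (Alder) > 30,000,000 (Pike) > 29,900,000 (Dune) > 23,300,000 (Talon) > …
Cinder wins with the top bid; all bids are sunk regardless.

Cinder pays $66,800,000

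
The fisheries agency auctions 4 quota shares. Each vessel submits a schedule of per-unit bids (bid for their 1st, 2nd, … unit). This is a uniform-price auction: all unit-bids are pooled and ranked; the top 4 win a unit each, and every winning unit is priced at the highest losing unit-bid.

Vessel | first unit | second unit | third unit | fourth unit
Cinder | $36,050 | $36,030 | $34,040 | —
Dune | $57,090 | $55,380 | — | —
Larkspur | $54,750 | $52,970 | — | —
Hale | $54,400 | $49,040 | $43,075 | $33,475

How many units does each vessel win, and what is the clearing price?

All unit-bids, highest first — top 4: 57,090 (Dune-1), 55,380 (Dune-2), 54,750 (Larkspur-1), 54,400 (Hale-1)
The (k+1)-th unit-bid is $52,970.
Allocation: Dune 2, Hale 1, Larkspur 1.

Dune 2, Hale 1, Larkspur 1; clearing price $52,970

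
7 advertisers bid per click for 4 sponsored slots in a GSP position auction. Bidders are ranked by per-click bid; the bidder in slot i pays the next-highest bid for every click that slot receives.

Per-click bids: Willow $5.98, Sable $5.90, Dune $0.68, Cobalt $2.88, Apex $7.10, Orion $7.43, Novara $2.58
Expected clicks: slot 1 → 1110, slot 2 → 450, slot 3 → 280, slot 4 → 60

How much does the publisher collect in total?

Total revenue: $12396.80

Per-click bids in order: $7.43 (Orion) > $7.10 (Apex) > $5.98 (Willow) > $5.90 (Sable) > $2.88 (Cobalt) > …
Slot 1: Orion pays $7.10 × 1110 = $7881.00
Slot 2: Apex pays $5.98 × 450 = $2691.00
Slot 3: Willow pays $5.90 × 280 = $1652.00
Slot 4: Sable pays $2.88 × 60 = $172.80
Total = $12396.80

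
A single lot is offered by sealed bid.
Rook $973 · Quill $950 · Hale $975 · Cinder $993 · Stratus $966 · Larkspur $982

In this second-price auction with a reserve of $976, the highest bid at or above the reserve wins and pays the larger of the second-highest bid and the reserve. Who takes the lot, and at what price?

Cinder pays $982

Rule: the highest bid at or above the reserve wins and pays the larger of the second-highest bid and the reserve.
Sorting bids: 993 (Cinder) > 982 (Larkspur) > 975 (Hale) > 973 (Rook) > 966 (Stratus) > 950 (Quill)
Highest eligible bid: Cinder at $993.
max(second-highest $982, reserve $976) = $982; the reserve does not bind.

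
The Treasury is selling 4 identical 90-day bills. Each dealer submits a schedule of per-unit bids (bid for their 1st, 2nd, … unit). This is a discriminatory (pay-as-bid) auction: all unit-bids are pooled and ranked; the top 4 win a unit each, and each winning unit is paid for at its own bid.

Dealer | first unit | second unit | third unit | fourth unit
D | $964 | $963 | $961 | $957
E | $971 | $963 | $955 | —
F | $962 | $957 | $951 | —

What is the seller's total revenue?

Pooled unit-bids ranked (top 4): 971 (E-1), 964 (D-1), 963 (D-2), 963 (E-2)
Next rejected bid: $962 (not a price — pay-as-bid).
Each winning unit pays its own bid.
Revenue = 971 + 964 + 963 + 963 = $3,861.

Total revenue: $3,861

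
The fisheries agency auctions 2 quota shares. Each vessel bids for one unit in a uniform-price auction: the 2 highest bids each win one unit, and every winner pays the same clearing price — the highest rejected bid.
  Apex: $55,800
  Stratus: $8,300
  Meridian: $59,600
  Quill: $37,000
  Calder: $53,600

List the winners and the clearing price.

Meridian, Apex; each pays $53,600

Ordering the bids: 59,600 (Meridian), 55,800 (Apex), 53,600 (Calder), 37,000 (Quill), …
Winners (2 units): Meridian, Apex.
Highest unsuccessful bid: $53,600 → clearing price.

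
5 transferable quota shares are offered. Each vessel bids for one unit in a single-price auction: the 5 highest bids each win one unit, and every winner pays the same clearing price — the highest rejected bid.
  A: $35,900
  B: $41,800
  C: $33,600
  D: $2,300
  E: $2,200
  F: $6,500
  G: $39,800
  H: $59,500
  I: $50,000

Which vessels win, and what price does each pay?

H, I, B, G, A; each pays $33,600

Bids ranked high→low: 59,500 (H), 50,000 (I), 41,800 (B), 39,800 (G), 35,900 (A), 33,600 (C), 6,500 (F), …
Top 5: H, I, B, G, A.
Clearing price = highest rejected bid = $33,600.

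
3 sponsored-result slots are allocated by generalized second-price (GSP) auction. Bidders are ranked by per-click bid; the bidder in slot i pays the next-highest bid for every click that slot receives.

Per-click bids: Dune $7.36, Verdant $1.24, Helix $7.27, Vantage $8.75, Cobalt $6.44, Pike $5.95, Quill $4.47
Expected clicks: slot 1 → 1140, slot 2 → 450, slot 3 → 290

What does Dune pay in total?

Dune pays $3271.50

Sorting advertisers: $8.75 (Vantage) > $7.36 (Dune) > $7.27 (Helix) > $6.44 (Cobalt) > …
Dune holds slot 2 → pays next bid $7.27 × 450 clicks = $3271.50.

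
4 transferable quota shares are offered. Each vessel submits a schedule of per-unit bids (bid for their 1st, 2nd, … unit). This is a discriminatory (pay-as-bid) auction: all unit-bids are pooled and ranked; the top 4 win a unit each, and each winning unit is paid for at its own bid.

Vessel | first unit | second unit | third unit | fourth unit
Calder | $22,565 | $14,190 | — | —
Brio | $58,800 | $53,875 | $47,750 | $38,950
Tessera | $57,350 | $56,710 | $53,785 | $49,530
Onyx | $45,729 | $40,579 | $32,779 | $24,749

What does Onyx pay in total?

Merging the schedules and taking the best 4: 58,800 (Brio-1), 57,350 (Tessera-1), 56,710 (Tessera-2), 53,875 (Brio-2)
Next rejected bid: $53,785 (not a price — pay-as-bid).
Onyx wins no units.

Onyx pays $0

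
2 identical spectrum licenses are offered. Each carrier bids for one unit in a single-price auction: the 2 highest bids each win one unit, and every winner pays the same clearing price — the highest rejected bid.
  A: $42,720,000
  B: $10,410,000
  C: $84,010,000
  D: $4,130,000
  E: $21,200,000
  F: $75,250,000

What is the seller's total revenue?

Ordering the bids: 84,010,000 (C), 75,250,000 (F), 42,720,000 (A), 21,200,000 (E), …
The 2 highest are C, F.
Highest unsuccessful bid: $42,720,000 → clearing price.
Total revenue = 2 × $42,720,000 = $85,440,000.

Total revenue: $85,440,000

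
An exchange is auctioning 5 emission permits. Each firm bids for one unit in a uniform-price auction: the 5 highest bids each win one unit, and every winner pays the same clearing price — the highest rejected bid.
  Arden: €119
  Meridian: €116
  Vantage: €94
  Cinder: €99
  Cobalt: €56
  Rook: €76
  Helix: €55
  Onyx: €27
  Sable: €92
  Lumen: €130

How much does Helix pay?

Sorting: 130 (Lumen), 119 (Arden), 116 (Meridian), 99 (Cinder), 94 (Vantage), 92 (Sable), 76 (Rook), …
Winners (5 units): Lumen, Arden, Meridian, Cinder, Vantage.
Clearing price = highest rejected bid = €92.
Helix does not win → pays €0.

Helix pays €0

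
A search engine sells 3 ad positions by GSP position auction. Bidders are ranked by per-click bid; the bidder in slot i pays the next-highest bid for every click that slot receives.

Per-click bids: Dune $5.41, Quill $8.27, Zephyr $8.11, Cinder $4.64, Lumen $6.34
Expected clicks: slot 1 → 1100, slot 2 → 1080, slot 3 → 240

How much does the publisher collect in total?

Total revenue: $17066.60

Per-click bids in order: $8.27 (Quill) > $8.11 (Zephyr) > $6.34 (Lumen) > $5.41 (Dune) > …
Slot 1: Quill pays $8.11 × 1100 = $8921.00
Slot 2: Zephyr pays $6.34 × 1080 = $6847.20
Slot 3: Lumen pays $5.41 × 240 = $1298.40
Total = $17066.60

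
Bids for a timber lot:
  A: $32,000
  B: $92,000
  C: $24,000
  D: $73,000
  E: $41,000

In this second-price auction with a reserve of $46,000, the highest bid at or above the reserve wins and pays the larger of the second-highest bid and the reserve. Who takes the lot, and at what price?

Sorting bids: 92,000 (B) > 73,000 (D) > 41,000 (E) > 32,000 (A) > 24,000 (C)
B has the top bid at or above the reserve ($92,000).
max(second-highest $73,000, reserve $46,000) = $73,000; the reserve does not bind.

B pays $73,000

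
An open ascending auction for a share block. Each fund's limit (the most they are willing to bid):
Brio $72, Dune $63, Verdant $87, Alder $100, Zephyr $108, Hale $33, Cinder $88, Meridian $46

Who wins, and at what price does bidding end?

Zephyr wins at $100

Rule: the price rises until one bidder remains; the winner pays the price at which the last rival dropped out.
Limits in order: 108 (Zephyr) > 100 (Alder) > 88 (Cinder) > 87 (Verdant) > 72 (Brio) > 63 (Dune) > …
Bidding ends when Alder exits at $100; Zephyr takes it.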